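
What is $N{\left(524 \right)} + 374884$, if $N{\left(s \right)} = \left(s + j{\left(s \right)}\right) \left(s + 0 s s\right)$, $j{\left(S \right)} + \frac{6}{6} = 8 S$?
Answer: $2845544$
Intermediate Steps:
$j{\left(S \right)} = -1 + 8 S$
$N{\left(s \right)} = s \left(-1 + 9 s\right)$ ($N{\left(s \right)} = \left(s + \left(-1 + 8 s\right)\right) \left(s + 0 s s\right) = \left(-1 + 9 s\right) \left(s + 0 s\right) = \left(-1 + 9 s\right) \left(s + 0\right) = \left(-1 + 9 s\right) s = s \left(-1 + 9 s\right)$)
$N{\left(524 \right)} + 374884 = 524 \left(-1 + 9 \cdot 524\right) + 374884 = 524 \left(-1 + 4716\right) + 374884 = 524 \cdot 4715 + 374884 = 2470660 + 374884 = 2845544$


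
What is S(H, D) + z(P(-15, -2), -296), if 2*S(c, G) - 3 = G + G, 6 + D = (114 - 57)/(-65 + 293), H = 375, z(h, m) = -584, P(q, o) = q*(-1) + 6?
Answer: -2353/4 ≈ -588.25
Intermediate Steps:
P(q, o) = 6 - q (P(q, o) = -q + 6 = 6 - q)
D = -23/4 (D = -6 + (114 - 57)/(-65 + 293) = -6 + 57/228 = -6 + 57*(1/228) = -6 + ¼ = -23/4 ≈ -5.7500)
S(c, G) = 3/2 + G (S(c, G) = 3/2 + (G + G)/2 = 3/2 + (2*G)/2 = 3/2 + G)
S(H, D) + z(P(-15, -2), -296) = (3/2 - 23/4) - 584 = -17/4 - 584 = -2353/4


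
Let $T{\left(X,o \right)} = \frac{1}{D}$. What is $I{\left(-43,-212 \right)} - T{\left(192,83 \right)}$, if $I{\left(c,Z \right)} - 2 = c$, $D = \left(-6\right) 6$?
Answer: $- \frac{1475}{36} \approx -40.972$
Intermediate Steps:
$D = -36$
$I{\left(c,Z \right)} = 2 + c$
$T{\left(X,o \right)} = - \frac{1}{36}$ ($T{\left(X,o \right)} = \frac{1}{-36} = - \frac{1}{36}$)
$I{\left(-43,-212 \right)} - T{\left(192,83 \right)} = \left(2 - 43\right) - - \frac{1}{36} = -41 + \frac{1}{36} = - \frac{1475}{36}$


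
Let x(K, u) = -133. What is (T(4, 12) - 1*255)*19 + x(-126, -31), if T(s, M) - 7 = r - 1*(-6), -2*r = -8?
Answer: -4655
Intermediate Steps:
r = 4 (r = -½*(-8) = 4)
T(s, M) = 17 (T(s, M) = 7 + (4 - 1*(-6)) = 7 + (4 + 6) = 7 + 10 = 17)
(T(4, 12) - 1*255)*19 + x(-126, -31) = (17 - 1*255)*19 - 133 = (17 - 255)*19 - 133 = -238*19 - 133 = -4522 - 133 = -4655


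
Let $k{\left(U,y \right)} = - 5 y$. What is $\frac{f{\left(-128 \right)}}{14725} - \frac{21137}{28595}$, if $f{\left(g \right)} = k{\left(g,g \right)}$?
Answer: $- \frac{616719}{886445} \approx -0.69572$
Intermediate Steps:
$f{\left(g \right)} = - 5 g$
$\frac{f{\left(-128 \right)}}{14725} - \frac{21137}{28595} = \frac{\left(-5\right) \left(-128\right)}{14725} - \frac{21137}{28595} = 640 \cdot \frac{1}{14725} - \frac{21137}{28595} = \frac{128}{2945} - \frac{21137}{28595} = - \frac{616719}{886445}$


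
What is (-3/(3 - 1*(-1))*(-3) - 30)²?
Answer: 12321/16 ≈ 770.06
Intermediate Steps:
(-3/(3 - 1*(-1))*(-3) - 30)² = (-3/(3 + 1)*(-3) - 30)² = (-3/4*(-3) - 30)² = (-3*¼*(-3) - 30)² = (-¾*(-3) - 30)² = (9/4 - 30)² = (-111/4)² = 12321/16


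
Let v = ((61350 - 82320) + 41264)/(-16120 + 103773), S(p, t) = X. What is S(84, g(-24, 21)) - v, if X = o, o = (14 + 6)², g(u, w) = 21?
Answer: 35040906/87653 ≈ 399.77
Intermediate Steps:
o = 400 (o = 20² = 400)
X = 400
S(p, t) = 400
v = 20294/87653 (v = (-20970 + 41264)/87653 = 20294*(1/87653) = 20294/87653 ≈ 0.23153)
S(84, g(-24, 21)) - v = 400 - 1*20294/87653 = 400 - 20294/87653 = 35040906/87653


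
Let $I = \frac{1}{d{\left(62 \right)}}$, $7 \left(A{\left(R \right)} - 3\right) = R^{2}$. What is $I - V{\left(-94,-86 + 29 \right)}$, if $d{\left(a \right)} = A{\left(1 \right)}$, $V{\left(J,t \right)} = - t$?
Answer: $- \frac{1247}{22} \approx -56.682$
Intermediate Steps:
$A{\left(R \right)} = 3 + \frac{R^{2}}{7}$
$d{\left(a \right)} = \frac{22}{7}$ ($d{\left(a \right)} = 3 + \frac{1^{2}}{7} = 3 + \frac{1}{7} \cdot 1 = 3 + \frac{1}{7} = \frac{22}{7}$)
$I = \frac{7}{22}$ ($I = \frac{1}{\frac{22}{7}} = \frac{7}{22} \approx 0.31818$)
$I - V{\left(-94,-86 + 29 \right)} = \frac{7}{22} - - (-86 + 29) = \frac{7}{22} - \left(-1\right) \left(-57\right) = \frac{7}{22} - 57 = - \frac{1247}{22}$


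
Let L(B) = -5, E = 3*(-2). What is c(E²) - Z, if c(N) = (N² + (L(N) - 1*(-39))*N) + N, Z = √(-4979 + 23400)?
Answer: 2556 - 13*√109 ≈ 2420.3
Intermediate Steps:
Z = 13*√109 (Z = √18421 = 13*√109 ≈ 135.72)
E = -6
c(N) = N² + 35*N (c(N) = (N² + (-5 - 1*(-39))*N) + N = (N² + (-5 + 39)*N) + N = (N² + 34*N) + N = N² + 35*N)
c(E²) - Z = (-6)²*(35 + (-6)²) - 13*√109 = 36*(35 + 36) - 13*√109 = 36*71 - 13*√109 = 2556 - 13*√109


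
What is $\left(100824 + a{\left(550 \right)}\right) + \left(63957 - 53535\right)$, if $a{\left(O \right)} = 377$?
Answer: $111623$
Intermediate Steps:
$\left(100824 + a{\left(550 \right)}\right) + \left(63957 - 53535\right) = \left(100824 + 377\right) + \left(63957 - 53535\right) = 101201 + 10422 = 111623$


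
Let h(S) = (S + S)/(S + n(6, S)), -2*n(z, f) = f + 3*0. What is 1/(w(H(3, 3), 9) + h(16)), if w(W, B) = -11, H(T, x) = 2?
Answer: -⅐ ≈ -0.14286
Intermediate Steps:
n(z, f) = -f/2 (n(z, f) = -(f + 3*0)/2 = -(f + 0)/2 = -f/2)
h(S) = 4 (h(S) = (S + S)/(S - S/2) = (2*S)/((S/2)) = (2*S)*(2/S) = 4)
1/(w(H(3, 3), 9) + h(16)) = 1/(-11 + 4) = 1/(-7) = -⅐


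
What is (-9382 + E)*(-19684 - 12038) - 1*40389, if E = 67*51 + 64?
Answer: 187151133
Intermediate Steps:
E = 3481 (E = 3417 + 64 = 3481)
(-9382 + E)*(-19684 - 12038) - 1*40389 = (-9382 + 3481)*(-19684 - 12038) - 1*40389 = -5901*(-31722) - 40389 = 187191522 - 40389 = 187151133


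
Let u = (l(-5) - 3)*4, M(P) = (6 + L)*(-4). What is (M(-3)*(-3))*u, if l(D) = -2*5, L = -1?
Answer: -3120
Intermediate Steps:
l(D) = -10
M(P) = -20 (M(P) = (6 - 1)*(-4) = 5*(-4) = -20)
u = -52 (u = (-10 - 3)*4 = -13*4 = -52)
(M(-3)*(-3))*u = -20*(-3)*(-52) = 60*(-52) = -3120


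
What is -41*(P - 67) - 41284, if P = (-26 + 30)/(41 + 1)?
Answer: -809359/21 ≈ -38541.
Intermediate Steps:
P = 2/21 (P = 4/42 = 4*(1/42) = 2/21 ≈ 0.095238)
-41*(P - 67) - 41284 = -41*(2/21 - 67) - 41284 = -41*(-1405/21) - 41284 = 57605/21 - 41284 = -809359/21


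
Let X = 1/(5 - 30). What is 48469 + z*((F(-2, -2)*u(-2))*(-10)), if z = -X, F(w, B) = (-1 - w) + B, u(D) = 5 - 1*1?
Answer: 242353/5 ≈ 48471.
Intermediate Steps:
X = -1/25 (X = 1/(-25) = -1/25 ≈ -0.040000)
u(D) = 4 (u(D) = 5 - 1 = 4)
F(w, B) = -1 + B - w
z = 1/25 (z = -1*(-1/25) = 1/25 ≈ 0.040000)
48469 + z*((F(-2, -2)*u(-2))*(-10)) = 48469 + (((-1 - 2 - 1*(-2))*4)*(-10))/25 = 48469 + (((-1 - 2 + 2)*4)*(-10))/25 = 48469 + (-1*4*(-10))/25 = 48469 + (-4*(-10))/25 = 48469 + (1/25)*40 = 48469 + 8/5 = 242353/5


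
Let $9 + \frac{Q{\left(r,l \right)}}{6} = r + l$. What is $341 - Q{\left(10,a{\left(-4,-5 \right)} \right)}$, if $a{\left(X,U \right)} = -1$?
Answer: $341$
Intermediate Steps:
$Q{\left(r,l \right)} = -54 + 6 l + 6 r$ ($Q{\left(r,l \right)} = -54 + 6 \left(r + l\right) = -54 + 6 \left(l + r\right) = -54 + \left(6 l + 6 r\right) = -54 + 6 l + 6 r$)
$341 - Q{\left(10,a{\left(-4,-5 \right)} \right)} = 341 - \left(-54 + 6 \left(-1\right) + 6 \cdot 10\right) = 341 - \left(-54 - 6 + 60\right) = 341 - 0 = 341 + 0 = 341$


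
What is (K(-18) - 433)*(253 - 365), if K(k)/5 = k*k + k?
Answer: -122864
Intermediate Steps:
K(k) = 5*k + 5*k**2 (K(k) = 5*(k*k + k) = 5*(k**2 + k) = 5*(k + k**2) = 5*k + 5*k**2)
(K(-18) - 433)*(253 - 365) = (5*(-18)*(1 - 18) - 433)*(253 - 365) = (5*(-18)*(-17) - 433)*(-112) = (1530 - 433)*(-112) = 1097*(-112) = -122864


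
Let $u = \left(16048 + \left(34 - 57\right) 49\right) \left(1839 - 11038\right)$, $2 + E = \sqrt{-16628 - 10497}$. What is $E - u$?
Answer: $137258277 + 5 i \sqrt{1085} \approx 1.3726 \cdot 10^{8} + 164.7 i$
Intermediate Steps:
$E = -2 + 5 i \sqrt{1085}$ ($E = -2 + \sqrt{-16628 - 10497} = -2 + \sqrt{-27125} = -2 + 5 i \sqrt{1085} \approx -2.0 + 164.7 i$)
$u = -137258279$ ($u = \left(16048 - 1127\right) \left(-9199\right) = 14921 \left(-9199\right) = -137258279$)
$E - u = \left(-2 + 5 i \sqrt{1085}\right) - -137258279 = \left(-2 + 5 i \sqrt{1085}\right) + 137258279 = 137258277 + 5 i \sqrt{1085}$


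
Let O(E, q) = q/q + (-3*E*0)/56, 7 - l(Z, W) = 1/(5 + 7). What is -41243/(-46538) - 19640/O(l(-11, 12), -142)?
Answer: -913965077/46538 ≈ -19639.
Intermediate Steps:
l(Z, W) = 83/12 (l(Z, W) = 7 - 1/(5 + 7) = 7 - 1/12 = 83/12)
O(E, q) = 1 (O(E, q) = 1 + 0*(1/56) = 1 + 0 = 1)
-41243/(-46538) - 19640/O(l(-11, 12), -142) = -41243/(-46538) - 19640/1 = -41243*(-1/46538) - 19640*1 = 41243/46538 - 19640 = -913965077/46538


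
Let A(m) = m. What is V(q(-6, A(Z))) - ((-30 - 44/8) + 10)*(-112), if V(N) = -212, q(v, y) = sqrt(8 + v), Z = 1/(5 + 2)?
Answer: -3068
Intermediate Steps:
Z = 1/7 ≈ 0.14286
V(q(-6, A(Z))) - ((-30 - 44/8) + 10)*(-112) = -212 - ((-30 - 44/8) + 10)*(-112) = -212 - ((-30 - 1*11/2) + 10)*(-112) = -212 - ((-30 - 11/2) + 10)*(-112) = -212 - (-71/2 + 10)*(-112) = -212 - (-51)*(-112)/2 = -212 - 1*2856 = -212 - 2856 = -3068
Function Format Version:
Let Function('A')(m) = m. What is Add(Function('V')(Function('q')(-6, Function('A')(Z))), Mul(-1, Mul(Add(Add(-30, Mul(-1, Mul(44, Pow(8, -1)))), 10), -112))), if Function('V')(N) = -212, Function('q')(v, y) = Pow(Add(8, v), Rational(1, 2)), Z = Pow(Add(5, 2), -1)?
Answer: -3068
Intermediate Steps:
Z = Rational(1, 7) (Z = Pow(7, -1) = Rational(1, 7) ≈ 0.14286)
Add(Function('V')(Function('q')(-6, Function('A')(Z))), Mul(-1, Mul(Add(Add(-30, Mul(-1, Mul(44, Pow(8, -1)))), 10), -112))) = Add(-212, Mul(-1, Mul(Add(Add(-30, Mul(-1, Mul(44, Pow(8, -1)))), 10), -112))) = Add(-212, Mul(-1, Mul(Add(Add(-30, Mul(-1, Mul(44, Rational(1, 8)))), 10), -112))) = Add(-212, Mul(-1, Mul(Add(Add(-30, Mul(-1, Rational(11, 2))), 10), -112))) = Add(-212, Mul(-1, Mul(Add(Add(-30, Rational(-11, 2)), 10), -112))) = Add(-212, Mul(-1, Mul(Add(Rational(-71, 2), 10), -112))) = Add(-212, Mul(-1, Mul(Rational(-51, 2), -112))) = Add(-212, Mul(-1, 2856)) = Add(-212, -2856) = -3068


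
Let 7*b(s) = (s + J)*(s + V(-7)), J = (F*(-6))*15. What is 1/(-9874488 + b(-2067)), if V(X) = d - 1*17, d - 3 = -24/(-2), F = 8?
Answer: -7/63355113 ≈ -1.1049e-7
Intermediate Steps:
d = 15 (d = 3 - 24/(-2) = 3 - 24*(-1/2) = 3 + 12 = 15)
J = -720 (J = (8*(-6))*15 = -48*15 = -720)
V(X) = -2 (V(X) = 15 - 1*17 = 15 - 17 = -2)
b(s) = (-720 + s)*(-2 + s)/7 (b(s) = ((s - 720)*(s - 2))/7 = ((-720 + s)*(-2 + s))/7 = (-720 + s)*(-2 + s)/7)
1/(-9874488 + b(-2067)) = 1/(-9874488 + (1440/7 - 722/7*(-2067) + (1/7)*(-2067)**2)) = 1/(-9874488 + (1440/7 + 1492374/7 + (1/7)*4272489)) = 1/(-9874488 + (1440/7 + 1492374/7 + 4272489/7)) = 1/(-9874488 + 5766303/7) = 1/(-63355113/7) = -7/63355113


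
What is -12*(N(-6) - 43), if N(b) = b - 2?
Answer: 612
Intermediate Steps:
N(b) = -2 + b
-12*(N(-6) - 43) = -12*((-2 - 6) - 43) = -12*(-8 - 43) = -12*(-51) = 612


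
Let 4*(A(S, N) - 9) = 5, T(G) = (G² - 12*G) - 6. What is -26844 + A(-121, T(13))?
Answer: -107335/4 ≈ -26834.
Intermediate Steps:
T(G) = -6 + G² - 12*G
A(S, N) = 41/4 (A(S, N) = 9 + (¼)*5 = 9 + 5/4 = 41/4)
-26844 + A(-121, T(13)) = -26844 + 41/4 = -107335/4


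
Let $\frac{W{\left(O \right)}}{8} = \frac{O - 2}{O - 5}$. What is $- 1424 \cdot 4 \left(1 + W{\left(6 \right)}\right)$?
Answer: $-187968$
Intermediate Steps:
$W{\left(O \right)} = \frac{8 \left(-2 + O\right)}{-5 + O}$ ($W{\left(O \right)} = 8 \frac{O - 2}{O - 5} = 8 \frac{-2 + O}{-5 + O} = \frac{8 \left(-2 + O\right)}{-5 + O}$)
$- 1424 \cdot 4 \left(1 + W{\left(6 \right)}\right) = - 1424 \cdot 4 \left(1 + \frac{8 \left(-2 + 6\right)}{-5 + 6}\right) = - 1424 \cdot 4 \left(1 + 8 \cdot 1^{-1} \cdot 4\right) = - 1424 \cdot 4 \left(1 + 8 \cdot 1 \cdot 4\right) = - 1424 \cdot 4 \left(1 + 32\right) = - 1424 \cdot 4 \cdot 33 = \left(-1424\right) 132 = -187968$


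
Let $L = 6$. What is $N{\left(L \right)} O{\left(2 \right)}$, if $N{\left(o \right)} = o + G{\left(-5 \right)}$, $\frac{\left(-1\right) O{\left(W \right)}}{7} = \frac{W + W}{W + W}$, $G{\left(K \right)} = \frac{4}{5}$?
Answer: $- \frac{238}{5} \approx -47.6$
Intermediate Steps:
$G{\left(K \right)} = \frac{4}{5}$ ($G{\left(K \right)} = 4 \cdot \frac{1}{5} = \frac{4}{5}$)
$O{\left(W \right)} = -7$ ($O{\left(W \right)} = - 7 \frac{W + W}{W + W} = - 7 \frac{2 W}{2 W} = - 7 \cdot 2 W \frac{1}{2 W} = \left(-7\right) 1 = -7$)
$N{\left(o \right)} = \frac{4}{5} + o$ ($N{\left(o \right)} = o + \frac{4}{5} = \frac{4}{5} + o$)
$N{\left(L \right)} O{\left(2 \right)} = \left(\frac{4}{5} + 6\right) \left(-7\right) = \frac{34}{5} \left(-7\right) = - \frac{238}{5}$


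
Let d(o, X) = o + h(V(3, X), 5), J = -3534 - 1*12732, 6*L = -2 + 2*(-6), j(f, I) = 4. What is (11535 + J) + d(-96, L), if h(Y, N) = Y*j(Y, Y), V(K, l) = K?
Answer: -4815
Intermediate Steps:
L = -7/3 (L = (-2 + 2*(-6))/6 = (-2 - 12)/6 = (1/6)*(-14) = -7/3 ≈ -2.3333)
J = -16266 (J = -3534 - 12732 = -16266)
h(Y, N) = 4*Y (h(Y, N) = Y*4 = 4*Y)
d(o, X) = 12 + o (d(o, X) = o + 4*3 = o + 12 = 12 + o)
(11535 + J) + d(-96, L) = (11535 - 16266) + (12 - 96) = -4731 - 84 = -4815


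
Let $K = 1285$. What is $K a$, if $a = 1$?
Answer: $1285$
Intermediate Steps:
$K a = 1285 \cdot 1 = 1285$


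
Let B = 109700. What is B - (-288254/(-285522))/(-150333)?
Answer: 2354347328750227/21461689413 ≈ 1.0970e+5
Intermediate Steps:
B - (-288254/(-285522))/(-150333) = 109700 - (-288254/(-285522))/(-150333) = 109700 - (-288254*(-1/285522))*(-1)/150333 = 109700 - 144127*(-1)/(142761*150333) = 109700 - 1*(-144127/21461689413) = 109700 + 144127/21461689413 = 2354347328750227/21461689413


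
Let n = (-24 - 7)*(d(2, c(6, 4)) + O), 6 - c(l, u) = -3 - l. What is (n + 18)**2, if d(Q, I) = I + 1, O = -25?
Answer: 88209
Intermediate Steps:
c(l, u) = 9 + l (c(l, u) = 6 - (-3 - l) = 6 + (3 + l) = 9 + l)
d(Q, I) = 1 + I
n = 279 (n = (-24 - 7)*((1 + (9 + 6)) - 25) = -31*((1 + 15) - 25) = -31*(16 - 25) = -31*(-9) = 279)
(n + 18)**2 = (279 + 18)**2 = 297**2 = 88209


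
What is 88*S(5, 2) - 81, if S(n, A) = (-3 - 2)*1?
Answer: -521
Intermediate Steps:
S(n, A) = -5 (S(n, A) = -5*1 = -5)
88*S(5, 2) - 81 = 88*(-5) - 81 = -440 - 81 = -521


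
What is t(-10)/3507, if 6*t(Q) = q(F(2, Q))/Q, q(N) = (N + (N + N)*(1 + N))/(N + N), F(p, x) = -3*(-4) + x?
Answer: -1/60120 ≈ -1.6633e-5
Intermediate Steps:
F(p, x) = 12 + x
q(N) = (N + 2*N*(1 + N))/(2*N) (q(N) = (N + (2*N)*(1 + N))/((2*N)) = (N + 2*N*(1 + N))*(1/(2*N)) = (N + 2*N*(1 + N))/(2*N))
t(Q) = (27/2 + Q)/(6*Q) (t(Q) = ((3/2 + (12 + Q))/Q)/6 = ((27/2 + Q)/Q)/6 = (27/2 + Q)/(6*Q))
t(-10)/3507 = ((1/12)*(27 + 2*(-10))/(-10))/3507 = ((1/12)*(-1/10)*(27 - 20))*(1/3507) = ((1/12)*(-1/10)*7)*(1/3507) = -7/120*1/3507 = -1/60120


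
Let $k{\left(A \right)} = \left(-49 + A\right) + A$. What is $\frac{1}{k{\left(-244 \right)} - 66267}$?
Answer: $- \frac{1}{66804} \approx -1.4969 \cdot 10^{-5}$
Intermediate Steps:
$k{\left(A \right)} = -49 + 2 A$
$\frac{1}{k{\left(-244 \right)} - 66267} = \frac{1}{\left(-49 + 2 \left(-244\right)\right) - 66267} = \frac{1}{\left(-49 - 488\right) - 66267} = \frac{1}{-537 - 66267} = \frac{1}{-66804} = - \frac{1}{66804}$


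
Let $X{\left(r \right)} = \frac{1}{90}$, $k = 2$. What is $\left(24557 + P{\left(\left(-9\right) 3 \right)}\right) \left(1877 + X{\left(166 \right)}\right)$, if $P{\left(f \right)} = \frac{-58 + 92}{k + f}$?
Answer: $\frac{103705220521}{2250} \approx 4.6091 \cdot 10^{7}$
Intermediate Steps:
$X{\left(r \right)} = \frac{1}{90}$
$P{\left(f \right)} = \frac{34}{2 + f}$ ($P{\left(f \right)} = \frac{-58 + 92}{2 + f} = \frac{34}{2 + f}$)
$\left(24557 + P{\left(\left(-9\right) 3 \right)}\right) \left(1877 + X{\left(166 \right)}\right) = \left(24557 + \frac{34}{2 - 27}\right) \left(1877 + \frac{1}{90}\right) = \left(24557 + \frac{34}{2 - 27}\right) \frac{168931}{90} = \left(24557 + \frac{34}{-25}\right) \frac{168931}{90} = \left(24557 + 34 \left(- \frac{1}{25}\right)\right) \frac{168931}{90} = \left(24557 - \frac{34}{25}\right) \frac{168931}{90} = \frac{613891}{25} \cdot \frac{168931}{90} = \frac{103705220521}{2250}$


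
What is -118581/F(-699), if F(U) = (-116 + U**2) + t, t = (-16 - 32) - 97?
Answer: -39527/162780 ≈ -0.24282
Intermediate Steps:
t = -145 (t = -48 - 97 = -145)
F(U) = -261 + U**2 (F(U) = (-116 + U**2) - 145 = -261 + U**2)
-118581/F(-699) = -118581/(-261 + (-699)**2) = -118581/(-261 + 488601) = -118581/488340 = -118581*1/488340 = -39527/162780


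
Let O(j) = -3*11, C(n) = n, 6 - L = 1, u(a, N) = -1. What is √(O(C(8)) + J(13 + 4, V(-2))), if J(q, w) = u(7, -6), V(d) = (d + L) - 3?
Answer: I*√34 ≈ 5.8309*I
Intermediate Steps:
L = 5 (L = 6 - 1*1 = 6 - 1 = 5)
V(d) = 2 + d (V(d) = (d + 5) - 3 = (5 + d) - 3 = 2 + d)
J(q, w) = -1
O(j) = -33
√(O(C(8)) + J(13 + 4, V(-2))) = √(-33 - 1) = √(-34) = I*√34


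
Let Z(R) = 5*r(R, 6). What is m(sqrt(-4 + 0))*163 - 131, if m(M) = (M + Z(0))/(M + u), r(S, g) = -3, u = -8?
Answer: 2826/17 + 1141*I/34 ≈ 166.24 + 33.559*I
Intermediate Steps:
Z(R) = -15 (Z(R) = 5*(-3) = -15)
m(M) = (-15 + M)/(-8 + M) (m(M) = (M - 15)/(M - 8) = (-15 + M)/(-8 + M))
m(sqrt(-4 + 0))*163 - 131 = ((-15 + sqrt(-4 + 0))/(-8 + sqrt(-4 + 0)))*163 - 131 = ((-15 + sqrt(-4))/(-8 + sqrt(-4)))*163 - 131 = ((-15 + 2*I)/(-8 + 2*I))*163 - 131 = (((-8 - 2*I)/68)*(-15 + 2*I))*163 - 131 = ((-15 + 2*I)*(-8 - 2*I)/68)*163 - 131 = 163*(-15 + 2*I)*(-8 - 2*I)/68 - 131 = -131 + 163*(-15 + 2*I)*(-8 - 2*I)/68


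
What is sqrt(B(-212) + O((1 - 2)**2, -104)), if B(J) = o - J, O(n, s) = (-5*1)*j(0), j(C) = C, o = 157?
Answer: 3*sqrt(41) ≈ 19.209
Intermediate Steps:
O(n, s) = 0 (O(n, s) = -5*1*0 = -5*0 = 0)
B(J) = 157 - J
sqrt(B(-212) + O((1 - 2)**2, -104)) = sqrt((157 - 1*(-212)) + 0) = sqrt((157 + 212) + 0) = sqrt(369 + 0) = sqrt(369) = 3*sqrt(41)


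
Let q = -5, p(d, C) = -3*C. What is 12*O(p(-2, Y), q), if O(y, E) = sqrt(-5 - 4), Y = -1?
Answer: 36*I ≈ 36.0*I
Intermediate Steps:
O(y, E) = 3*I (O(y, E) = sqrt(-9) = 3*I)
12*O(p(-2, Y), q) = 12*(3*I) = 36*I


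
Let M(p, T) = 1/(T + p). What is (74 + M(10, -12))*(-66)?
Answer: -4851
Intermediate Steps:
(74 + M(10, -12))*(-66) = (74 + 1/(-12 + 10))*(-66) = (74 + 1/(-2))*(-66) = (74 - 1/2)*(-66) = (147/2)*(-66) = -4851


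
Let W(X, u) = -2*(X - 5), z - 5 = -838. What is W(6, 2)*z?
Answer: 1666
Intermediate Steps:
z = -833 (z = 5 - 838 = -833)
W(X, u) = 10 - 2*X (W(X, u) = -2*(-5 + X) = 10 - 2*X)
W(6, 2)*z = (10 - 2*6)*(-833) = (10 - 12)*(-833) = -2*(-833) = 1666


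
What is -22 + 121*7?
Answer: 825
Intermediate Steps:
-22 + 121*7 = -22 + 847 = 825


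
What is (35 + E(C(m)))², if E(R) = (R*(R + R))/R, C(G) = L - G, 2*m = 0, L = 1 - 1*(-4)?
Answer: 2025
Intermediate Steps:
L = 5 (L = 1 + 4 = 5)
m = 0 (m = (½)*0 = 0)
C(G) = 5 - G
E(R) = 2*R (E(R) = (R*(2*R))/R = (2*R²)/R = 2*R)
(35 + E(C(m)))² = (35 + 2*(5 - 1*0))² = (35 + 2*(5 + 0))² = (35 + 2*5)² = (35 + 10)² = 45² = 2025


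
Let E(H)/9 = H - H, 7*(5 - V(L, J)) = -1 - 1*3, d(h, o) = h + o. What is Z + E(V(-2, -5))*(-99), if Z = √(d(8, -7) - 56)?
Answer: I*√55 ≈ 7.4162*I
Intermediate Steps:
V(L, J) = 39/7 (V(L, J) = 5 - (-1 - 1*3)/7 = 5 - (-1 - 3)/7 = 5 - ⅐*(-4) = 5 + 4/7 = 39/7)
Z = I*√55 (Z = √((8 - 7) - 56) = √(1 - 56) = √(-55) = I*√55 ≈ 7.4162*I)
E(H) = 0 (E(H) = 9*(H - H) = 9*0 = 0)
Z + E(V(-2, -5))*(-99) = I*√55 + 0*(-99) = I*√55 + 0 = I*√55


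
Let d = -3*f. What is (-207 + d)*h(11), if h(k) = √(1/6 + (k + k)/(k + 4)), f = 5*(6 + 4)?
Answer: -833*√30/10 ≈ -456.25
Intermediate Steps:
f = 50 (f = 5*10 = 50)
d = -150 (d = -3*50 = -150)
h(k) = √(⅙ + 2*k/(4 + k)) (h(k) = √(⅙ + (2*k)/(4 + k)) = √(⅙ + 2*k/(4 + k)))
(-207 + d)*h(11) = (-207 - 150)*(√6*√((4 + 13*11)/(4 + 11))/6) = -119*√6*√((4 + 143)/15)/2 = -119*√6*√((1/15)*147)/2 = -119*√6*√(49/5)/2 = -119*√6*7*√5/5/2 = -833*√30/10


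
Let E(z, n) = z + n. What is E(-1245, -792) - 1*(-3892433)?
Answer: 3890396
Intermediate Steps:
E(z, n) = n + z
E(-1245, -792) - 1*(-3892433) = (-792 - 1245) - 1*(-3892433) = -2037 + 3892433 = 3890396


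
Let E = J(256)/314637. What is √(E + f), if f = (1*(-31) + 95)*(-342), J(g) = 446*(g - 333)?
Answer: I*√2166844922703726/314637 ≈ 147.95*I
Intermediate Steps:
J(g) = -148518 + 446*g (J(g) = 446*(-333 + g) = -148518 + 446*g)
f = -21888 (f = (-31 + 95)*(-342) = 64*(-342) = -21888)
E = -34342/314637 (E = (-148518 + 446*256)/314637 = (-148518 + 114176)*(1/314637) = -34342*1/314637 = -34342/314637 ≈ -0.10915)
√(E + f) = √(-34342/314637 - 21888) = √(-6886808998/314637) = I*√2166844922703726/314637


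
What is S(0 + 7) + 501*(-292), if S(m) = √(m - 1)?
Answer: -146292 + √6 ≈ -1.4629e+5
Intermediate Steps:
S(m) = √(-1 + m)
S(0 + 7) + 501*(-292) = √(-1 + (0 + 7)) + 501*(-292) = √(-1 + 7) - 146292 = √6 - 146292 = -146292 + √6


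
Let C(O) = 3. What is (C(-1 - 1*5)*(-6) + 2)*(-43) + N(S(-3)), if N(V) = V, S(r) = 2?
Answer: 690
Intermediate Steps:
(C(-1 - 1*5)*(-6) + 2)*(-43) + N(S(-3)) = (3*(-6) + 2)*(-43) + 2 = (-18 + 2)*(-43) + 2 = -16*(-43) + 2 = 688 + 2 = 690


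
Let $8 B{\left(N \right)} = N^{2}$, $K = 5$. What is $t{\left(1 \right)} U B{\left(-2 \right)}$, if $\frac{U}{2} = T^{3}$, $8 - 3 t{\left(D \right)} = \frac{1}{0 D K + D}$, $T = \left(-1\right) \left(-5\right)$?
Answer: $\frac{875}{3} \approx 291.67$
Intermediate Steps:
$B{\left(N \right)} = \frac{N^{2}}{8}$
$T = 5$
$t{\left(D \right)} = \frac{8}{3} - \frac{1}{3 D}$ ($t{\left(D \right)} = \frac{8}{3} - \frac{1}{3 \left(0 D 5 + D\right)} = \frac{8}{3} - \frac{1}{3 \left(0 \cdot 5 + D\right)} = \frac{8}{3} - \frac{1}{3 \left(0 + D\right)} = \frac{8}{3} - \frac{1}{3 D}$)
$U = 250$ ($U = 2 \cdot 5^{3} = 2 \cdot 125 = 250$)
$t{\left(1 \right)} U B{\left(-2 \right)} = \frac{-1 + 8 \cdot 1}{3 \cdot 1} \cdot 250 \frac{\left(-2\right)^{2}}{8} = \frac{1}{3} \cdot 1 \left(-1 + 8\right) 250 \cdot \frac{1}{8} \cdot 4 = \frac{1}{3} \cdot 1 \cdot 7 \cdot 250 \cdot \frac{1}{2} = \frac{7}{3} \cdot 250 \cdot \frac{1}{2} = \frac{1750}{3} \cdot \frac{1}{2} = \frac{875}{3}$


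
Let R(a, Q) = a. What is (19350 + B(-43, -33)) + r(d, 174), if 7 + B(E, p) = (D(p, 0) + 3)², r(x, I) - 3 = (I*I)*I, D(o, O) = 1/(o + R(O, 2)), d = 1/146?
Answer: 5757955534/1089 ≈ 5.2874e+6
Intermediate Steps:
d = 1/146 ≈ 0.0068493
D(o, O) = 1/(O + o) (D(o, O) = 1/(o + O) = 1/(O + o))
r(x, I) = 3 + I³ (r(x, I) = 3 + (I*I)*I = 3 + I²*I = 3 + I³)
B(E, p) = -7 + (3 + 1/p)² (B(E, p) = -7 + (1/(0 + p) + 3)² = -7 + (1/p + 3)² = -7 + (3 + 1/p)²)
(19350 + B(-43, -33)) + r(d, 174) = (19350 + (2 + (-33)⁻² + 6/(-33))) + (3 + 174³) = (19350 + (2 + 1/1089 + 6*(-1/33))) + (3 + 5268024) = (19350 + (2 + 1/1089 - 2/11)) + 5268027 = (19350 + 1981/1089) + 5268027 = 21074131/1089 + 5268027 = 5757955534/1089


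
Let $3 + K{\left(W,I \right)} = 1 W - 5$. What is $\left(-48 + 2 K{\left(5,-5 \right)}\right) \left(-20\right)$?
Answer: $1080$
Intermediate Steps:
$K{\left(W,I \right)} = -8 + W$ ($K{\left(W,I \right)} = -3 + \left(1 W - 5\right) = -3 + \left(W - 5\right) = -3 + \left(-5 + W\right) = -8 + W$)
$\left(-48 + 2 K{\left(5,-5 \right)}\right) \left(-20\right) = \left(-48 + 2 \left(-8 + 5\right)\right) \left(-20\right) = \left(-48 + 2 \left(-3\right)\right) \left(-20\right) = \left(-48 - 6\right) \left(-20\right) = \left(-54\right) \left(-20\right) = 1080$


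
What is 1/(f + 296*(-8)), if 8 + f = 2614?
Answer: 1/238 ≈ 0.0042017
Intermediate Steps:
f = 2606 (f = -8 + 2614 = 2606)
1/(f + 296*(-8)) = 1/(2606 + 296*(-8)) = 1/(2606 - 2368) = 1/238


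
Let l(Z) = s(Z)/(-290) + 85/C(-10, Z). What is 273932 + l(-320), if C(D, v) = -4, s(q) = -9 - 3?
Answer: 158868259/580 ≈ 2.7391e+5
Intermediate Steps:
s(q) = -12
l(Z) = -12301/580 (l(Z) = -12/(-290) + 85/(-4) = -12*(-1/290) + 85*(-¼) = 6/145 - 85/4 = -12301/580)
273932 + l(-320) = 273932 - 12301/580 = 158868259/580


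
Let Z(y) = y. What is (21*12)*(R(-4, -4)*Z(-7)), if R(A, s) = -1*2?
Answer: 3528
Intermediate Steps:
R(A, s) = -2
(21*12)*(R(-4, -4)*Z(-7)) = (21*12)*(-2*(-7)) = 252*14 = 3528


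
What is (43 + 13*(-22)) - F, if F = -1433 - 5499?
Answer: 6689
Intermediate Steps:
F = -6932
(43 + 13*(-22)) - F = (43 + 13*(-22)) - 1*(-6932) = (43 - 286) + 6932 = -243 + 6932 = 6689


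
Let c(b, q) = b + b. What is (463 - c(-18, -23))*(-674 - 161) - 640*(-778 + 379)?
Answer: -161305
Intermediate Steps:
c(b, q) = 2*b
(463 - c(-18, -23))*(-674 - 161) - 640*(-778 + 379) = (463 - 2*(-18))*(-674 - 161) - 640*(-778 + 379) = (463 - 1*(-36))*(-835) - 640*(-399) = (463 + 36)*(-835) + 255360 = 499*(-835) + 255360 = -416665 + 255360 = -161305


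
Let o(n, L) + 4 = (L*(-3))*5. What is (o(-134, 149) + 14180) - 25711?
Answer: -13770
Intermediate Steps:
o(n, L) = -4 - 15*L (o(n, L) = -4 + (L*(-3))*5 = -4 - 3*L*5 = -4 - 15*L)
(o(-134, 149) + 14180) - 25711 = ((-4 - 15*149) + 14180) - 25711 = ((-4 - 2235) + 14180) - 25711 = (-2239 + 14180) - 25711 = 11941 - 25711 = -13770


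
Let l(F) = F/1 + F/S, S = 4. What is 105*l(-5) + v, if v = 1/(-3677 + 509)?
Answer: -2079001/3168 ≈ -656.25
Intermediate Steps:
l(F) = 5*F/4 (l(F) = F/1 + F/4 = F*1 + F*(1/4) = F + F/4 = 5*F/4)
v = -1/3168 (v = 1/(-3168) = -1/3168 ≈ -0.00031566)
105*l(-5) + v = 105*((5/4)*(-5)) - 1/3168 = 105*(-25/4) - 1/3168 = -2625/4 - 1/3168 = -2079001/3168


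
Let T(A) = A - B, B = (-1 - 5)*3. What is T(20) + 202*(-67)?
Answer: -13496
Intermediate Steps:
B = -18 (B = -6*3 = -18)
T(A) = 18 + A (T(A) = A - 1*(-18) = A + 18 = 18 + A)
T(20) + 202*(-67) = (18 + 20) + 202*(-67) = 38 - 13534 = -13496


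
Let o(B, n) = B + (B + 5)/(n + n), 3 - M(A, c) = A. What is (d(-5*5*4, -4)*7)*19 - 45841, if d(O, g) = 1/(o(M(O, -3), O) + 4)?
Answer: -244004993/5323 ≈ -45840.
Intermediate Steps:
M(A, c) = 3 - A
o(B, n) = B + (5 + B)/(2*n) (o(B, n) = B + (5 + B)/((2*n)) = B + (5 + B)*(1/(2*n)) = B + (5 + B)/(2*n))
d(O, g) = 1/(4 + (8 - O + 2*O*(3 - O))/(2*O)) (d(O, g) = 1/((5 + (3 - O) + 2*(3 - O)*O)/(2*O) + 4) = 1/((5 + (3 - O) + 2*O*(3 - O))/(2*O) + 4) = 1/((8 - O + 2*O*(3 - O))/(2*O) + 4) = 1/(4 + (8 - O + 2*O*(3 - O))/(2*O)))
(d(-5*5*4, -4)*7)*19 - 45841 = ((2*(-5*5*4)/(8 - 2*(-5*5*4)**2 + 13*(-5*5*4)))*7)*19 - 45841 = ((2*(-25*4)/(8 - 2*(-25*4)**2 + 13*(-25*4)))*7)*19 - 45841 = ((2*(-100)/(8 - 2*(-100)**2 + 13*(-100)))*7)*19 - 45841 = ((2*(-100)/(8 - 2*10000 - 1300))*7)*19 - 45841 = ((2*(-100)/(8 - 20000 - 1300))*7)*19 - 45841 = ((2*(-100)/(-21292))*7)*19 - 45841 = ((2*(-100)*(-1/21292))*7)*19 - 45841 = ((50/5323)*7)*19 - 45841 = (350/5323)*19 - 45841 = 6650/5323 - 45841 = -244004993/5323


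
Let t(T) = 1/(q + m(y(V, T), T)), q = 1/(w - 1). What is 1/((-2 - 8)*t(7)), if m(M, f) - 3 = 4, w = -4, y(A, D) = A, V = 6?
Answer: -17/25 ≈ -0.68000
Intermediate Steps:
m(M, f) = 7 (m(M, f) = 3 + 4 = 7)
q = -⅕ (q = 1/(-4 - 1) = 1/(-5) = -⅕ ≈ -0.20000)
t(T) = 5/34 (t(T) = 1/(-⅕ + 7) = 1/(34/5) = 5/34)
1/((-2 - 8)*t(7)) = 1/((-2 - 8)*(5/34)) = 1/(-10*5/34) = 1/(-25/17) = -17/25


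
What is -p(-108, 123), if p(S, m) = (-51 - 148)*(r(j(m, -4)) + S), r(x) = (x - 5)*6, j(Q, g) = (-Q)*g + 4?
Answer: 564762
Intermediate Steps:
j(Q, g) = 4 - Q*g (j(Q, g) = -Q*g + 4 = 4 - Q*g)
r(x) = -30 + 6*x (r(x) = (-5 + x)*6 = -30 + 6*x)
p(S, m) = 1194 - 4776*m - 199*S (p(S, m) = (-51 - 148)*((-30 + 6*(4 - 1*m*(-4))) + S) = -199*((-30 + 6*(4 + 4*m)) + S) = -199*((-30 + (24 + 24*m)) + S) = -199*((-6 + 24*m) + S) = -199*(-6 + S + 24*m) = 1194 - 4776*m - 199*S)
-p(-108, 123) = -(1194 - 4776*123 - 199*(-108)) = -(1194 - 587448 + 21492) = -1*(-564762) = 564762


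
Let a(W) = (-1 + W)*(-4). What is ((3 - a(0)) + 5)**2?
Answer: 16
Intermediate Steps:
a(W) = 4 - 4*W
((3 - a(0)) + 5)**2 = ((3 - (4 - 4*0)) + 5)**2 = ((3 - (4 + 0)) + 5)**2 = ((3 - 1*4) + 5)**2 = ((3 - 4) + 5)**2 = (-1 + 5)**2 = 4**2 = 16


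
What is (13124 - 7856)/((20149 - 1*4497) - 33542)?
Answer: -2634/8945 ≈ -0.29447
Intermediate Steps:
(13124 - 7856)/((20149 - 1*4497) - 33542) = 5268/((20149 - 4497) - 33542) = 5268/(15652 - 33542) = 5268/(-17890) = 5268*(-1/17890) = -2634/8945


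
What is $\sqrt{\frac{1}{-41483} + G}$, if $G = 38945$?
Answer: $\frac{\sqrt{67018086068622}}{41483} \approx 197.34$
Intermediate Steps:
$\sqrt{\frac{1}{-41483} + G} = \sqrt{\frac{1}{-41483} + 38945} = \sqrt{- \frac{1}{41483} + 38945} = \sqrt{\frac{1615555434}{41483}} = \frac{\sqrt{67018086068622}}{41483}$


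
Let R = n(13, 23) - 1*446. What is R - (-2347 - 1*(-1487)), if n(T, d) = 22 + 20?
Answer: 456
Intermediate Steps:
n(T, d) = 42
R = -404 (R = 42 - 1*446 = 42 - 446 = -404)
R - (-2347 - 1*(-1487)) = -404 - (-2347 - 1*(-1487)) = -404 - (-2347 + 1487) = -404 - 1*(-860) = -404 + 860 = 456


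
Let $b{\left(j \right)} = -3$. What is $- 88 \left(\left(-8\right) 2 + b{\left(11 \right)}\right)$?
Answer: $1672$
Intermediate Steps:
$- 88 \left(\left(-8\right) 2 + b{\left(11 \right)}\right) = - 88 \left(\left(-8\right) 2 - 3\right) = - 88 \left(-16 - 3\right) = \left(-88\right) \left(-19\right) = 1672$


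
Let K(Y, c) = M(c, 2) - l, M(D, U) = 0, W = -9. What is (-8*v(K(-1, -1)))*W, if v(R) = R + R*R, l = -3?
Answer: 864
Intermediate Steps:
K(Y, c) = 3 (K(Y, c) = 0 - 1*(-3) = 0 + 3 = 3)
v(R) = R + R²
(-8*v(K(-1, -1)))*W = -24*(1 + 3)*(-9) = -24*4*(-9) = -8*12*(-9) = -96*(-9) = 864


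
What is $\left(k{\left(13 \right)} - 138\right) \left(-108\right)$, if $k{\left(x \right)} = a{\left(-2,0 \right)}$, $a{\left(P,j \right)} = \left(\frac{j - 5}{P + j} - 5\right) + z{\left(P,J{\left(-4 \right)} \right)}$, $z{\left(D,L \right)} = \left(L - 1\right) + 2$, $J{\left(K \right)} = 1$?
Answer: $14958$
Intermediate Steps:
$z{\left(D,L \right)} = 1 + L$ ($z{\left(D,L \right)} = \left(-1 + L\right) + 2 = 1 + L$)
$a{\left(P,j \right)} = -3 + \frac{-5 + j}{P + j}$ ($a{\left(P,j \right)} = \left(\frac{j - 5}{P + j} - 5\right) + \left(1 + 1\right) = \left(\frac{-5 + j}{P + j} - 5\right) + 2 = \left(-5 + \frac{-5 + j}{P + j}\right) + 2 = -3 + \frac{-5 + j}{P + j}$)
$k{\left(x \right)} = - \frac{1}{2}$ ($k{\left(x \right)} = \frac{-5 - -6 - 0}{-2 + 0} = \frac{-5 + 6 + 0}{-2} = \left(- \frac{1}{2}\right) 1 = - \frac{1}{2}$)
$\left(k{\left(13 \right)} - 138\right) \left(-108\right) = \left(- \frac{1}{2} - 138\right) \left(-108\right) = \left(- \frac{277}{2}\right) \left(-108\right) = 14958$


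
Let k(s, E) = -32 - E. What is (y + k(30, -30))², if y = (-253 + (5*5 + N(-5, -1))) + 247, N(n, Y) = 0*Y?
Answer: 289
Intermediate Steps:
N(n, Y) = 0
y = 19 (y = (-253 + (5*5 + 0)) + 247 = (-253 + (25 + 0)) + 247 = (-253 + 25) + 247 = -228 + 247 = 19)
(y + k(30, -30))² = (19 + (-32 - 1*(-30)))² = (19 + (-32 + 30))² = (19 - 2)² = 17² = 289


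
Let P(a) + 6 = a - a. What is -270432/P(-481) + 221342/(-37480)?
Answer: 844538609/18740 ≈ 45066.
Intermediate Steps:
P(a) = -6 (P(a) = -6 + (a - a) = -6 + 0 = -6)
-270432/P(-481) + 221342/(-37480) = -270432/(-6) + 221342/(-37480) = -270432*(-1/6) + 221342*(-1/37480) = 45072 - 110671/18740 = 844538609/18740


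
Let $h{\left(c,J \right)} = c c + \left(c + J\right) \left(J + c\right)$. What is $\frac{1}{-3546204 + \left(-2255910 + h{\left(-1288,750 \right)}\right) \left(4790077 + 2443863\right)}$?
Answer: $- \frac{1}{2224599242884} \approx -4.4952 \cdot 10^{-13}$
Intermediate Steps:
$h{\left(c,J \right)} = c^{2} + \left(J + c\right)^{2}$ ($h{\left(c,J \right)} = c^{2} + \left(J + c\right) \left(J + c\right) = c^{2} + \left(J + c\right)^{2}$)
$\frac{1}{-3546204 + \left(-2255910 + h{\left(-1288,750 \right)}\right) \left(4790077 + 2443863\right)} = \frac{1}{-3546204 + \left(-2255910 + \left(\left(-1288\right)^{2} + \left(750 - 1288\right)^{2}\right)\right) \left(4790077 + 2443863\right)} = \frac{1}{-3546204 + \left(-2255910 + \left(1658944 + \left(-538\right)^{2}\right)\right) 7233940} = \frac{1}{-3546204 + \left(-2255910 + \left(1658944 + 289444\right)\right) 7233940} = \frac{1}{-3546204 + \left(-2255910 + 1948388\right) 7233940} = \frac{1}{-3546204 - 2224595696680} = \frac{1}{-2224599242884} = - \frac{1}{2224599242884}$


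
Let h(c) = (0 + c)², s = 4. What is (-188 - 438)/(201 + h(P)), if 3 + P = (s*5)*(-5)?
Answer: -313/5405 ≈ -0.057909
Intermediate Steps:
P = -103 (P = -3 + (4*5)*(-5) = -3 + 20*(-5) = -3 - 100 = -103)
h(c) = c²
(-188 - 438)/(201 + h(P)) = (-188 - 438)/(201 + (-103)²) = -626/(201 + 10609) = -626/10810 = -626*1/10810 = -313/5405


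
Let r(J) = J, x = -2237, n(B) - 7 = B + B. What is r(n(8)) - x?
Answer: 2260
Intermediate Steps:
n(B) = 7 + 2*B (n(B) = 7 + (B + B) = 7 + 2*B)
r(n(8)) - x = (7 + 2*8) - 1*(-2237) = (7 + 16) + 2237 = 23 + 2237 = 2260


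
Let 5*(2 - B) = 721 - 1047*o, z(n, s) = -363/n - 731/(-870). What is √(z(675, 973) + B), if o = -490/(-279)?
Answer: √164290536506/26970 ≈ 15.029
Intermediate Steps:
o = 490/279 (o = -490*(-1/279) = 490/279 ≈ 1.7563)
z(n, s) = 731/870 - 363/n (z(n, s) = -363/n - 731*(-1/870) = -363/n + 731/870 = 731/870 - 363/n)
B = 104887/465 (B = 2 - (721 - 1047*490/279)/5 = 2 - (721 - 171010/93)/5 = 2 - ⅕*(-103957/93) = 2 + 103957/465 = 104887/465 ≈ 225.56)
√(z(675, 973) + B) = √((731/870 - 363/675) + 104887/465) = √((731/870 - 363*1/675) + 104887/465) = √((731/870 - 121/225) + 104887/465) = √(3947/13050 + 104887/465) = √(91374047/404550) = √164290536506/26970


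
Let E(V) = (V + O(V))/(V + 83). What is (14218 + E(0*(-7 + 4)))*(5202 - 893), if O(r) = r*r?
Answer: 61265362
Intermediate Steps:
O(r) = r²
E(V) = (V + V²)/(83 + V) (E(V) = (V + V²)/(V + 83) = (V + V²)/(83 + V))
(14218 + E(0*(-7 + 4)))*(5202 - 893) = (14218 + (0*(-7 + 4))*(1 + 0*(-7 + 4))/(83 + 0*(-7 + 4)))*(5202 - 893) = (14218 + (0*(-3))*(1 + 0*(-3))/(83 + 0*(-3)))*4309 = (14218 + 0*(1 + 0)/(83 + 0))*4309 = (14218 + 0*1/83)*4309 = (14218 + 0*(1/83)*1)*4309 = (14218 + 0)*4309 = 14218*4309 = 61265362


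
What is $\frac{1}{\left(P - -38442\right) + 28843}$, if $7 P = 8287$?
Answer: $\frac{7}{479282} \approx 1.4605 \cdot 10^{-5}$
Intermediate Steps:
$P = \frac{8287}{7}$ ($P = \frac{1}{7} \cdot 8287 = \frac{8287}{7} \approx 1183.9$)
$\frac{1}{\left(P - -38442\right) + 28843} = \frac{1}{\left(\frac{8287}{7} - -38442\right) + 28843} = \frac{1}{\left(\frac{8287}{7} + 38442\right) + 28843} = \frac{1}{\frac{277381}{7} + 28843} = \frac{1}{\frac{479282}{7}} = \frac{7}{479282}$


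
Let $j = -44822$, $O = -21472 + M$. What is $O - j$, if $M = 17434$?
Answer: $40784$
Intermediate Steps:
$O = -4038$ ($O = -21472 + 17434 = -4038$)
$O - j = -4038 - -44822 = -4038 + 44822 = 40784$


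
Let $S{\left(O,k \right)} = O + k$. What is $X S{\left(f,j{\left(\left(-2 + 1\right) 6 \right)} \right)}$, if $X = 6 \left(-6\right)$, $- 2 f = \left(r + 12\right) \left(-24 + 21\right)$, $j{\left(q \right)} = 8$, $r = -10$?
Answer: $-396$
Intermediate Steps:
$f = 3$ ($f = - \frac{\left(-10 + 12\right) \left(-24 + 21\right)}{2} = - \frac{2 \left(-3\right)}{2} = \left(- \frac{1}{2}\right) \left(-6\right) = 3$)
$X = -36$
$X S{\left(f,j{\left(\left(-2 + 1\right) 6 \right)} \right)} = - 36 \left(3 + 8\right) = \left(-36\right) 11 = -396$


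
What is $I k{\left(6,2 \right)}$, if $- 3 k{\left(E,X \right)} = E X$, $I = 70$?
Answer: $-280$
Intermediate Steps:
$k{\left(E,X \right)} = - \frac{E X}{3}$
$I k{\left(6,2 \right)} = 70 \left(\left(- \frac{1}{3}\right) 6 \cdot 2\right) = 70 \left(-4\right) = -280$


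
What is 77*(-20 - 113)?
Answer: -10241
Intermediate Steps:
77*(-20 - 113) = 77*(-133) = -10241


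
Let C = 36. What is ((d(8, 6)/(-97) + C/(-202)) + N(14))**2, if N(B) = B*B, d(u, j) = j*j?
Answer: 3666573928900/95981209 ≈ 38201.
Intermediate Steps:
d(u, j) = j**2
N(B) = B**2
((d(8, 6)/(-97) + C/(-202)) + N(14))**2 = ((6**2/(-97) + 36/(-202)) + 14**2)**2 = ((36*(-1/97) + 36*(-1/202)) + 196)**2 = ((-36/97 - 18/101) + 196)**2 = (-5382/9797 + 196)**2 = (1914830/9797)**2 = 3666573928900/95981209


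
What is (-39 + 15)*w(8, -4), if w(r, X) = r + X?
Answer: -96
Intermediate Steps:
w(r, X) = X + r
(-39 + 15)*w(8, -4) = (-39 + 15)*(-4 + 8) = -24*4 = -96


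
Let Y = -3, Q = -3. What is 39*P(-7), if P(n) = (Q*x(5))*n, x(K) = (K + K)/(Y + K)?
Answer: 4095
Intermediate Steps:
x(K) = 2*K/(-3 + K) (x(K) = (K + K)/(-3 + K) = (2*K)/(-3 + K) = 2*K/(-3 + K))
P(n) = -15*n (P(n) = (-6*5/(-3 + 5))*n = (-6*5/2)*n = (-3*5)*n = -15*n)
39*P(-7) = 39*(-15*(-7)) = 39*105 = 4095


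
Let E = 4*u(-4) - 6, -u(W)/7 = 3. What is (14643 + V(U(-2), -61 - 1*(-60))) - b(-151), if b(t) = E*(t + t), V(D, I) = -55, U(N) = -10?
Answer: -12592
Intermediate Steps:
u(W) = -21 (u(W) = -7*3 = -21)
E = -90 (E = 4*(-21) - 6 = -84 - 6 = -90)
b(t) = -180*t (b(t) = -90*(t + t) = -180*t)
(14643 + V(U(-2), -61 - 1*(-60))) - b(-151) = (14643 - 55) - (-180)*(-151) = 14588 - 1*27180 = 14588 - 27180 = -12592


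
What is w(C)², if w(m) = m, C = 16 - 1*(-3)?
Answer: 361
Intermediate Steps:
C = 19 (C = 16 + 3 = 19)
w(C)² = 19² = 361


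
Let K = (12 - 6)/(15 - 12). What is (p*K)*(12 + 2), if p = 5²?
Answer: 700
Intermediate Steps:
p = 25
K = 2 (K = 6/3 = 6*(⅓) = 2)
(p*K)*(12 + 2) = (25*2)*(12 + 2) = 50*14 = 700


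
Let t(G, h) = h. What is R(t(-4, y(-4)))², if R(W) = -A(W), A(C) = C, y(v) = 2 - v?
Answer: 36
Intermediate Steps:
R(W) = -W
R(t(-4, y(-4)))² = (-(2 - 1*(-4)))² = (-(2 + 4))² = (-1*6)² = (-6)² = 36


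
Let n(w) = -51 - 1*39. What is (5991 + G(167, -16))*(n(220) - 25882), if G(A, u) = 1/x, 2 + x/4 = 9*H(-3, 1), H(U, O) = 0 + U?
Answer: -4512342815/29 ≈ -1.5560e+8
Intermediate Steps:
H(U, O) = U
x = -116 (x = -8 + 4*(9*(-3)) = -8 + 4*(-27) = -8 - 108 = -116)
G(A, u) = -1/116 (G(A, u) = 1/(-116) = -1/116)
n(w) = -90 (n(w) = -51 - 39 = -90)
(5991 + G(167, -16))*(n(220) - 25882) = (5991 - 1/116)*(-90 - 25882) = (694955/116)*(-25972) = -4512342815/29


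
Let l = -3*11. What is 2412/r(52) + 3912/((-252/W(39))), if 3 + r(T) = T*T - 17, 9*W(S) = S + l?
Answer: -399503/42273 ≈ -9.4505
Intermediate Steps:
l = -33
W(S) = -11/3 + S/9 (W(S) = (S - 33)/9 = (-33 + S)/9 = -11/3 + S/9)
r(T) = -20 + T² (r(T) = -3 + (T*T - 17) = -3 + (T² - 17) = -3 + (-17 + T²) = -20 + T²)
2412/r(52) + 3912/((-252/W(39))) = 2412/(-20 + 52²) + 3912/((-252/(-11/3 + (⅑)*39))) = 2412/(-20 + 2704) + 3912/((-252/(-11/3 + 13/3))) = 2412/2684 + 3912/((-252/⅔)) = 2412*(1/2684) + 3912/((-252*3/2)) = 603/671 + 3912/(-378) = 603/671 + 3912*(-1/378) = 603/671 - 652/63 = -399503/42273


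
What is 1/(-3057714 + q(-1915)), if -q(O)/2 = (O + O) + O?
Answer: -1/3046224 ≈ -3.2828e-7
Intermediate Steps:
q(O) = -6*O (q(O) = -2*((O + O) + O) = -2*(2*O + O) = -6*O)
1/(-3057714 + q(-1915)) = 1/(-3057714 - 6*(-1915)) = 1/(-3057714 + 11490) = 1/(-3046224) = -1/3046224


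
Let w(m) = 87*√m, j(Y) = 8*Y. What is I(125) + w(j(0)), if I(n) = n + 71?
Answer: 196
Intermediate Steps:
I(n) = 71 + n
I(125) + w(j(0)) = (71 + 125) + 87*√(8*0) = 196 + 87*√0 = 196 + 87*0 = 196 + 0 = 196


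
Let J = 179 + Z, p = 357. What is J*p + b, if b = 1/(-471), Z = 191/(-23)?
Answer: 660145099/10833 ≈ 60938.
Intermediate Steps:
Z = -191/23 (Z = 191*(-1/23) = -191/23 ≈ -8.3044)
b = -1/471 ≈ -0.0021231
J = 3926/23 (J = 179 - 191/23 = 3926/23 ≈ 170.70)
J*p + b = (3926/23)*357 - 1/471 = 1401582/23 - 1/471 = 660145099/10833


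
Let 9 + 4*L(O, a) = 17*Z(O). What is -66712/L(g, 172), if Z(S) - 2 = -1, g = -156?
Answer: -33356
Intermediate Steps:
Z(S) = 1 (Z(S) = 2 - 1 = 1)
L(O, a) = 2 (L(O, a) = -9/4 + (17*1)/4 = -9/4 + (1/4)*17 = -9/4 + 17/4 = 2)
-66712/L(g, 172) = -66712/2 = -66712*1/2 = -33356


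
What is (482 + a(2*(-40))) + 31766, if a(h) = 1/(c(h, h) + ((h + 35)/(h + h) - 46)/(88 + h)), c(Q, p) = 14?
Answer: 68398264/2121 ≈ 32248.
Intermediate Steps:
a(h) = 1/(14 + (-46 + (35 + h)/(2*h))/(88 + h)) (a(h) = 1/(14 + ((h + 35)/(h + h) - 46)/(88 + h)) = 1/(14 + ((35 + h)/((2*h)) - 46)/(88 + h)) = 1/(14 + ((35 + h)*(1/(2*h)) - 46)/(88 + h)) = 1/(14 + ((35 + h)/(2*h) - 46)/(88 + h)) = 1/(14 + (-46 + (35 + h)/(2*h))/(88 + h)))
(482 + a(2*(-40))) + 31766 = (482 + 2*(2*(-40))*(88 + 2*(-40))/(7*(5 + 4*(2*(-40))**2 + 339*(2*(-40))))) + 31766 = (482 + (2/7)*(-80)*(88 - 80)/(5 + 4*(-80)**2 + 339*(-80))) + 31766 = (482 + (2/7)*(-80)*8/(5 + 4*6400 - 27120)) + 31766 = (482 + (2/7)*(-80)*8/(5 + 25600 - 27120)) + 31766 = (482 + (2/7)*(-80)*8/(-1515)) + 31766 = (482 + (2/7)*(-80)*(-1/1515)*8) + 31766 = (482 + 256/2121) + 31766 = 1022578/2121 + 31766 = 68398264/2121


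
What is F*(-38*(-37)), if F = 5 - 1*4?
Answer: 1406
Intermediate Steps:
F = 1 (F = 5 - 4 = 1)
F*(-38*(-37)) = 1*(-38*(-37)) = 1*1406 = 1406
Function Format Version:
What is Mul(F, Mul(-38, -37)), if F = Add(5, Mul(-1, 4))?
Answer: 1406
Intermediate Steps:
F = 1 (F = Add(5, -4) = 1)
Mul(F, Mul(-38, -37)) = Mul(1, Mul(-38, -37)) = Mul(1, 1406) = 1406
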